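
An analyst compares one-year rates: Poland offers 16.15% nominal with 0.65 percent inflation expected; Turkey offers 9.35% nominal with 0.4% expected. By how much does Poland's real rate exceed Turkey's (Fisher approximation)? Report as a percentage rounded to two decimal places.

6.55%

Poland: 16.15% − 0.65% = 15.500%
Turkey: 9.35% − 0.4% = 8.950%
Differential = 6.550% → 6.55%.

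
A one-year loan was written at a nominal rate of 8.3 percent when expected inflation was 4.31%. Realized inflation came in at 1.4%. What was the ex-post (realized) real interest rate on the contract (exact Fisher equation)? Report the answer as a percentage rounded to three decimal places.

6.805%

Ex-post: (1 + 0.0830)/(1 + 0.0140) − 1 = 6.8047%
So the realized real rate is 6.805%.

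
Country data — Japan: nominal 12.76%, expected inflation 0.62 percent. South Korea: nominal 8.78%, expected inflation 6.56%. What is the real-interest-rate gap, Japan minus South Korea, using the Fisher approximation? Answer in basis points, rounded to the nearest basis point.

992 basis points

Japan: 12.76% − 0.62% = 12.140%
South Korea: 8.78% − 6.56% = 2.220%
Differential = 9.920% → 992 basis points.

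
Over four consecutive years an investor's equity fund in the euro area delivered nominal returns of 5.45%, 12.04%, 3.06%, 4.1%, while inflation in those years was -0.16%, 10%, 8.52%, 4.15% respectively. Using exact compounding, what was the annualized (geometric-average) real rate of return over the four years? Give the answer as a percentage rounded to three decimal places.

Nominal growth factor = 1.0545 × 1.1204 × 1.0306 × 1.0410 = 1.26753673
Price-level growth factor = 0.9984 × 1.1000 × 1.0852 × 1.0415 = 1.24127016
Real growth factor = 1.26753673 / 1.24127016 = 1.02116104
Annualized real rate = 1.02116104^(1/4) − 1 = 0.5249% → 0.525%.

0.525%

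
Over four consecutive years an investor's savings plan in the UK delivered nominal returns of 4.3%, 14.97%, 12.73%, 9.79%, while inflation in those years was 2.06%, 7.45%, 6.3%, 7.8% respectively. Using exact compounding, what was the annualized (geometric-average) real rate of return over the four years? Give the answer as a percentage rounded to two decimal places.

4.25%

Compound the nominal returns: 1.0430 × 1.1497 × 1.1273 × 1.0979 = 1.48412722.
Compound inflation: 1.0206 × 1.0745 × 1.0630 × 1.0780 = 1.25664906.
Deflate: 1.48412722 / 1.25664906 = 1.18101965.
Annualized real rate = 1.18101965^(1/4) − 1 = 4.2472% → 4.25%.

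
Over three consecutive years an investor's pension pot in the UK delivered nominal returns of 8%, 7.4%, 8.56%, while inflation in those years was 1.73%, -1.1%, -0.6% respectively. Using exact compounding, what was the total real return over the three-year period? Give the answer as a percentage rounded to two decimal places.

25.91%

Nominal growth factor = 1.0800 × 1.0740 × 1.0856 = 1.259209
Price-level growth factor = 1.0173 × 0.9890 × 0.9940 = 1.000073
Real growth factor = 1.259209 / 1.000073 = 1.259117
Total real return = 1.259117 − 1 → 25.91%.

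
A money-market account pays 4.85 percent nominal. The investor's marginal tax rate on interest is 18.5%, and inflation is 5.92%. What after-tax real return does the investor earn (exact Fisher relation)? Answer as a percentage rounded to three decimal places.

-1.857%

After-tax nominal return = 4.85% × (1 − 0.185) = 3.95275%.
1 + r = 1.0395275 / 1.05920 = 0.981427
After-tax real rate = 0.981427 − 1 → -1.857%.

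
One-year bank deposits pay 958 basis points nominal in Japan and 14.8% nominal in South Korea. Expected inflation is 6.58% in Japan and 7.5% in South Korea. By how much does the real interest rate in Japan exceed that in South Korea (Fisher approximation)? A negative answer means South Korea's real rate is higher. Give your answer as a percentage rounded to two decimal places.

Japan: 9.58% − 6.58% = 3.000%
South Korea: 14.8% − 7.5% = 7.300%
Differential = -4.300% → -4.30%.

-4.30%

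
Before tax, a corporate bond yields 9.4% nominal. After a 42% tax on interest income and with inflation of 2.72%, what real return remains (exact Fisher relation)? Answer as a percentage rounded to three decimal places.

After-tax nominal return = 9.4% × (1 − 0.42) = 5.4520%.
1 + r = 1.05452 / 1.02720 = 1.026597
After-tax real rate = 1.026597 − 1 → 2.660%.

2.660%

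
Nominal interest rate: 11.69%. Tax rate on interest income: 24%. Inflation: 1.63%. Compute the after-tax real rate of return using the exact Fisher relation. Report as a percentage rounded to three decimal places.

After-tax nominal return = 11.69% × (1 − 0.24) = 8.8844%.
1 + r = 1.088844 / 1.01630 = 1.071380
After-tax real rate = 1.071380 − 1 → 7.138%.

7.138%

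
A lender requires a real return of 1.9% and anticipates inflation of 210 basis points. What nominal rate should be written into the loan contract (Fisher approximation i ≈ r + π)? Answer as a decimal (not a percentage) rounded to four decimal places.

i ≈ r + π = 1.9% + 2.1% = 0.0400.

0.0400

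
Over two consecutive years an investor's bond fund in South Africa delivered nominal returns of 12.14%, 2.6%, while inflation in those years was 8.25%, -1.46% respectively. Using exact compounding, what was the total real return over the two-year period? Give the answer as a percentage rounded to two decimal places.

Compound the nominal returns: 1.1214 × 1.0260 = 1.150556.
Compound inflation: 1.0825 × 0.9854 = 1.066696.
Deflate: 1.150556 / 1.066696 = 1.078617.
Total real return = 1.078617 − 1 → 7.86%.

7.86%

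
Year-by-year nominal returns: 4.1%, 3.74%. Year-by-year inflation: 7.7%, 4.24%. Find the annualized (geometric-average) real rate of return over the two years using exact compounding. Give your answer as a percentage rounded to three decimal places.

Nominal growth factor = 1.0410 × 1.0374 = 1.07993340
Price-level growth factor = 1.0770 × 1.0424 = 1.12266480
Real growth factor = 1.07993340 / 1.12266480 = 0.96193753
Annualized real rate = 0.96193753^(1/2) − 1 = -1.9216% → -1.922%.

-1.922%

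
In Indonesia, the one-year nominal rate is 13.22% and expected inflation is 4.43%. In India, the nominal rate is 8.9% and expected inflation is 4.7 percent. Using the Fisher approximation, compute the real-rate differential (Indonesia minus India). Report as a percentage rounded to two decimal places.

4.59%

Indonesia: 13.22% − 4.43% = 8.790%
India: 8.9% − 4.7% = 4.200%
Differential = 4.590% → 4.59%.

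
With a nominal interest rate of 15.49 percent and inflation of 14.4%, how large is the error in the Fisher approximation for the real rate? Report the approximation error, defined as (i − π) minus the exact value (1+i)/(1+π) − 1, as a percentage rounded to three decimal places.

Approximate: r ≈ 15.490% − 14.400% = 1.0900%
Exact: (1 + 0.1549)/(1 + 0.1440) − 1 = 0.9528%
Error = 1.0900% − 0.9528% = 0.1372% → 0.137%.

0.137%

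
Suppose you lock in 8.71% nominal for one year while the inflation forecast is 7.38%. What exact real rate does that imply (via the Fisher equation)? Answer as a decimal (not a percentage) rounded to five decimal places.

0.01239

1 + r = 1.08710 / 1.07380 = 1.012386
r = 1.012386 − 1 = 1.2386%, i.e. 0.01239.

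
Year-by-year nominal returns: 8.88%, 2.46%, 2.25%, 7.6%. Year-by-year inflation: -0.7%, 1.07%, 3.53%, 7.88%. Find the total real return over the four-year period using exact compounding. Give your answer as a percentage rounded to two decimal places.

Nominal growth factor = 1.0888 × 1.0246 × 1.0225 × 1.0760 = 1.227377
Price-level growth factor = 0.9930 × 1.0107 × 1.0353 × 1.0788 = 1.120930
Real growth factor = 1.227377 / 1.120930 = 1.094963
Total real return = 1.094963 − 1 → 9.50%.

9.50%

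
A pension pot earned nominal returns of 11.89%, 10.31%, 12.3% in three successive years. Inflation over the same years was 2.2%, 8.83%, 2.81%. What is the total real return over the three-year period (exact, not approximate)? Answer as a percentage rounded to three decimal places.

Compound the nominal returns: 1.1189 × 1.1031 × 1.1230 = 1.3860724.
Compound inflation: 1.0220 × 1.0883 × 1.0281 = 1.1434966.
Deflate: 1.3860724 / 1.1434966 = 1.2121351.
Total real return = 1.2121351 − 1 → 21.214%.

21.214%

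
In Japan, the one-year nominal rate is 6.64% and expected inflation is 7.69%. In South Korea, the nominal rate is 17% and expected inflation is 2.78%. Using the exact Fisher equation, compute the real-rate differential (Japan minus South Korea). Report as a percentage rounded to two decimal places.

-14.81%

Japan: (1 + 0.0664)/(1 + 0.0769) − 1 = -0.9750%
South Korea: (1 + 0.1700)/(1 + 0.0278) − 1 = 13.8354%
Differential = -0.9750% − 13.8354% = -14.8104% → -14.81%.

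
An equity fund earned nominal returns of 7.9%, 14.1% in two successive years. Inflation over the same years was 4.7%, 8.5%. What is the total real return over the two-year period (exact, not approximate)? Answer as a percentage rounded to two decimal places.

8.38%

Nominal growth factor = 1.0790 × 1.1410 = 1.231139
Price-level growth factor = 1.0470 × 1.0850 = 1.135995
Real growth factor = 1.231139 / 1.135995 = 1.083754
Total real return = 1.083754 − 1 → 8.38%.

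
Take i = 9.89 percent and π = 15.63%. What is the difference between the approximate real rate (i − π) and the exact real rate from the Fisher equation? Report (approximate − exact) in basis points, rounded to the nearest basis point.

-78 basis points

Approximate: r ≈ 9.890% − 15.630% = -5.7400%
Exact: (1 + 0.0989)/(1 + 0.1563) − 1 = -4.9641%
Error = -5.7400% − (-4.9641%) = -0.7759% → -78 basis points.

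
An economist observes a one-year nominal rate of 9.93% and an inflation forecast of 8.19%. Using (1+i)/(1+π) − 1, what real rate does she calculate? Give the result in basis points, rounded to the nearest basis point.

161 basis points

1 + r = 1.09930 / 1.08190 = 1.016083
r = 1.016083 − 1 = 1.6083%, i.e. 161 basis points.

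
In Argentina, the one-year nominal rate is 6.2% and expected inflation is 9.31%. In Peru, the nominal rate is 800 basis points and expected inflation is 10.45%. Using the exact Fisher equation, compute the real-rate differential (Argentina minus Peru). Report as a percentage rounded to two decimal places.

Argentina: (1 + 0.0620)/(1 + 0.0931) − 1 = -2.8451%
Peru: (1 + 0.0800)/(1 + 0.1045) − 1 = -2.2182%
Differential = -2.8451% − (-2.2182%) = -0.6269% → -0.63%.

-0.63%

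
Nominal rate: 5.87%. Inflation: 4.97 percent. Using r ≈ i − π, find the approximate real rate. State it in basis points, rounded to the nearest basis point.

90 basis points

r ≈ i − π = 5.87% − 4.97% = 90 basis points.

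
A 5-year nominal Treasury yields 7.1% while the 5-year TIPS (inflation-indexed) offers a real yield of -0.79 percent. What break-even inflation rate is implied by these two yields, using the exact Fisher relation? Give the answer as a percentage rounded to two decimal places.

7.95%

(1 + π) = (1 + i)/(1 + r) = 1.07100 / 0.99210 = 1.079528
Break-even inflation = 1.079528 − 1 → 7.95%.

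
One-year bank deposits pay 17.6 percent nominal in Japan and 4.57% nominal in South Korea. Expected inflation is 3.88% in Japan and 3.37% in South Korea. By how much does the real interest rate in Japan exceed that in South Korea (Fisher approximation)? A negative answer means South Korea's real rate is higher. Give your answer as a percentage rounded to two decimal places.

12.52%

Japan: 17.6% − 3.88% = 13.720%
South Korea: 4.57% − 3.37% = 1.200%
Differential = 12.520% → 12.52%.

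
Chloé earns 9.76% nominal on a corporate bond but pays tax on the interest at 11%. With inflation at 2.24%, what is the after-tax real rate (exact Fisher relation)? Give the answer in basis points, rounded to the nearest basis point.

After-tax nominal return = 9.76% × (1 − 0.11) = 8.6864%.
1 + r = 1.086864 / 1.02240 = 1.063052
After-tax real rate = 1.063052 − 1 → 631 basis points.

631 basis points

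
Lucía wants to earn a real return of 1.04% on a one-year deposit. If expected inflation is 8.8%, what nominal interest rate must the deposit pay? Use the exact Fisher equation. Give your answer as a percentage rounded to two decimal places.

9.93%

(1 + i) = (1 + r)(1 + π) = 1.01040 × 1.08800 = 1.0993152
i = 1.0993152 − 1, so the required nominal rate is 9.93%.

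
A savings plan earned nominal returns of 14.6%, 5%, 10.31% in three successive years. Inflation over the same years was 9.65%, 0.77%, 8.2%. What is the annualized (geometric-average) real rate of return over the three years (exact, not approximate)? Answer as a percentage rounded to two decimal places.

Nominal growth factor = 1.1460 × 1.0500 × 1.1031 = 1.32736023
Price-level growth factor = 1.0965 × 1.0077 × 1.0820 = 1.19554838
Real growth factor = 1.32736023 / 1.19554838 = 1.11025221
Annualized real rate = 1.11025221^(1/3) − 1 = 3.5477% → 3.55%.

3.55%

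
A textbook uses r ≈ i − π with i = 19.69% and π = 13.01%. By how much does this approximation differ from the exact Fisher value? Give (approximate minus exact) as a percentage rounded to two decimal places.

Approximate: r ≈ 19.690% − 13.010% = 6.6800%
Exact: (1 + 0.1969)/(1 + 0.1301) − 1 = 5.9110%
Error = 6.6800% − 5.9110% = 0.7690% → 0.77%.

0.77%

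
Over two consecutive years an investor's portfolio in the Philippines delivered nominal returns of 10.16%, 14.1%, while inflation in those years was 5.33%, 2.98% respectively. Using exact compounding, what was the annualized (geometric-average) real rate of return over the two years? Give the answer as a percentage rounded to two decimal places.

7.65%

Compound the nominal returns: 1.1016 × 1.1410 = 1.25692560.
Compound inflation: 1.0533 × 1.0298 = 1.08468834.
Deflate: 1.25692560 / 1.08468834 = 1.15878963.
Annualized real rate = 1.15878963^(1/2) − 1 = 7.6471% → 7.65%.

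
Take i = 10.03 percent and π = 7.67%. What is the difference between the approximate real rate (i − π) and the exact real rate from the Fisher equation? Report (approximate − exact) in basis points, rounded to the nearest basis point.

Approximate: r ≈ 10.030% − 7.670% = 2.3600%
Exact: (1 + 0.1003)/(1 + 0.0767) − 1 = 2.1919%
Error = 2.3600% − 2.1919% = 0.1681% → 17 basis points.

17 basis points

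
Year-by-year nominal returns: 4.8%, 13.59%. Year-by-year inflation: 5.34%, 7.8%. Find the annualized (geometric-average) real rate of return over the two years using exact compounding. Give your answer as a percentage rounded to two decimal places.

2.39%

Compound the nominal returns: 1.0480 × 1.1359 = 1.19042320.
Compound inflation: 1.0534 × 1.0780 = 1.13556520.
Deflate: 1.19042320 / 1.13556520 = 1.04830898.
Annualized real rate = 1.04830898^(1/2) − 1 = 2.3870% → 2.39%.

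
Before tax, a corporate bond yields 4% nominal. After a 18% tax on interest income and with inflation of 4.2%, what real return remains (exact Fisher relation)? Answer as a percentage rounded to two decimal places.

After-tax nominal return = 4% × (1 − 0.18) = 3.2800%.
1 + r = 1.03280 / 1.04200 = 0.991171
After-tax real rate = 0.991171 − 1 → -0.88%.

-0.88%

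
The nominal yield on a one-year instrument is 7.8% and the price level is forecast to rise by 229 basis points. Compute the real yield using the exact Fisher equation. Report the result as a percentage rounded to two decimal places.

5.39%

1 + r = 1.07800 / 1.02290 = 1.053866
r = 1.053866 − 1 = 5.3866%, i.e. 5.39%.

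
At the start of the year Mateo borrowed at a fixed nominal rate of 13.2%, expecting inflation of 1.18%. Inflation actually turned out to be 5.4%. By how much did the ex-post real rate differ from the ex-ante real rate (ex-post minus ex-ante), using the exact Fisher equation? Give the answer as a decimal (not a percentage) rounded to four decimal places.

-0.0448

Ex-ante: (1 + 0.1320)/(1 + 0.0118) − 1 = 11.8798%
Ex-post: (1 + 0.1320)/(1 + 0.0540) − 1 = 7.4004%
Difference (ex-post − ex-ante) = -4.4794% → -0.0448.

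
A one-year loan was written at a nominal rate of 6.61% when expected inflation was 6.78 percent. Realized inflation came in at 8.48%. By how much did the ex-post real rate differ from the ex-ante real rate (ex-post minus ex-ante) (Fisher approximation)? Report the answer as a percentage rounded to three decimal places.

-1.700%

Ex-ante: 6.61% − 6.78% = -0.170%
Ex-post: 6.61% − 8.48% = -1.870%
Difference (ex-post − ex-ante) = -1.7000% → -1.700%.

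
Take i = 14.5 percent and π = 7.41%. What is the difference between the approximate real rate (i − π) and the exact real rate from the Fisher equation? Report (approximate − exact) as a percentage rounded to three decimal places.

0.489%

Approximate: r ≈ 14.500% − 7.410% = 7.0900%
Exact: (1 + 0.1450)/(1 + 0.0741) − 1 = 6.6009%
Error = 7.0900% − 6.6009% = 0.4891% → 0.489%.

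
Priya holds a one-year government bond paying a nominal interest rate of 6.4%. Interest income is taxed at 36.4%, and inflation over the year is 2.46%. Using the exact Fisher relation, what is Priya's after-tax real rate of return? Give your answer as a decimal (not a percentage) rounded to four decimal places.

0.0157

After-tax nominal return = 6.4% × (1 − 0.364) = 4.0704%.
1 + r = 1.040704 / 1.02460 = 1.015717
After-tax real rate = 1.015717 − 1 → 0.0157.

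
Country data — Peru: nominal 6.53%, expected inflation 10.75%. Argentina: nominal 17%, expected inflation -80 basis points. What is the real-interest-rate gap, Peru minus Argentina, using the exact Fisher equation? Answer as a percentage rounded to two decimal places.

-21.75%

Peru: (1 + 0.0653)/(1 + 0.1075) − 1 = -3.8104%
Argentina: (1 + 0.1700)/(1 − 0.0080) − 1 = 17.9435%
Differential = -3.8104% − 17.9435% = -21.7539% → -21.75%.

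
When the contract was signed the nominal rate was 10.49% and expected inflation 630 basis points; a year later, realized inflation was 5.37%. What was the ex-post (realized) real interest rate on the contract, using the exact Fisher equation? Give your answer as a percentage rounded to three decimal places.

Ex-post: (1 + 0.1049)/(1 + 0.0537) − 1 = 4.8591%
So the realized real rate is 4.859%.

4.859%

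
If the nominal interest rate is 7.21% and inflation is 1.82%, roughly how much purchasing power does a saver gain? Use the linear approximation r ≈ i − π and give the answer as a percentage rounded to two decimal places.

r ≈ i − π = 7.21% − 1.82% = 5.39%.

5.39%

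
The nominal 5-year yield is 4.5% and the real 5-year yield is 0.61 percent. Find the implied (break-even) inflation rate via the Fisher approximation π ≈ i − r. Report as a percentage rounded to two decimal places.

π ≈ i − r = 4.5% − 0.61% → 3.89%.

3.89%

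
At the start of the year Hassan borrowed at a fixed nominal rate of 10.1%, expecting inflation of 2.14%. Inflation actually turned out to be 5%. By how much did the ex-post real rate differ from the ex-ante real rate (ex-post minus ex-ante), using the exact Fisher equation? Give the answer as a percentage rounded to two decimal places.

Ex-ante: (1 + 0.1010)/(1 + 0.0214) − 1 = 7.7932%
Ex-post: (1 + 0.1010)/(1 + 0.0500) − 1 = 4.8571%
Difference (ex-post − ex-ante) = -2.9361% → -2.94%.

-2.94%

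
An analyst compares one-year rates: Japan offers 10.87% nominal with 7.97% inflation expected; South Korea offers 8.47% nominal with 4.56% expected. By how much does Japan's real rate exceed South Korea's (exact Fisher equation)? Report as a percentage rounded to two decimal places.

-1.05%

Japan: (1 + 0.1087)/(1 + 0.0797) − 1 = 2.6859%
South Korea: (1 + 0.0847)/(1 + 0.0456) − 1 = 3.7395%
Differential = 2.6859% − 3.7395% = -1.0535% → -1.05%.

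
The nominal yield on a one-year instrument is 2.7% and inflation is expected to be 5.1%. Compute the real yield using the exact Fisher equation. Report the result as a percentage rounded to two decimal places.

1 + r = 1.02700 / 1.05100 = 0.977165
r = 0.977165 − 1 = -2.2835%, i.e. -2.28%.

-2.28%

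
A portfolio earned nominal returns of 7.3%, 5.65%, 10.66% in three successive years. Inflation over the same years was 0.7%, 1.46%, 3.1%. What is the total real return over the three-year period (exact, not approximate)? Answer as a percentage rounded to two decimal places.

19.09%

Nominal growth factor = 1.0730 × 1.0565 × 1.1066 = 1.254469
Price-level growth factor = 1.0070 × 1.0146 × 1.0310 = 1.053375
Real growth factor = 1.254469 / 1.053375 = 1.190904
Total real return = 1.190904 − 1 → 19.09%.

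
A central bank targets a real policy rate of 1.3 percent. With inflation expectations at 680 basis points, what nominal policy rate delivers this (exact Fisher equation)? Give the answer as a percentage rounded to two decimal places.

(1 + i) = (1 + r)(1 + π) = 1.01300 × 1.06800 = 1.081884
i = 1.081884 − 1, so the required nominal rate is 8.19%.

8.19%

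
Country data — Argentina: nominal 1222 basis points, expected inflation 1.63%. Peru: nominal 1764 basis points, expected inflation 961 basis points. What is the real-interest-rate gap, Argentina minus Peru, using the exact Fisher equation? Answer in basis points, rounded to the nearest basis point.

Argentina: (1 + 0.1222)/(1 + 0.0163) − 1 = 10.4202%
Peru: (1 + 0.1764)/(1 + 0.0961) − 1 = 7.3260%
Differential = 10.4202% − 7.3260% = 3.0942% → 309 basis points.

309 basis points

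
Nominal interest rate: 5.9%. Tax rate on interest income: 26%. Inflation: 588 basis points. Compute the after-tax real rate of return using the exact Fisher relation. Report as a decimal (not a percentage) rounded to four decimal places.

-0.0143

After-tax nominal return = 5.9% × (1 − 0.26) = 4.3660%.
1 + r = 1.04366 / 1.05880 = 0.985701
After-tax real rate = 0.985701 − 1 → -0.0143.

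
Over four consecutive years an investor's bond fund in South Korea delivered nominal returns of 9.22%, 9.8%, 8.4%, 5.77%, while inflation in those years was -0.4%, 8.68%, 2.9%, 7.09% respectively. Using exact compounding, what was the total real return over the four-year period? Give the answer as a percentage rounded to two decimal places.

Nominal growth factor = 1.0922 × 1.0980 × 1.0840 × 1.0577 = 1.374980
Price-level growth factor = 0.9960 × 1.0868 × 1.0290 × 1.0709 = 1.192815
Real growth factor = 1.374980 / 1.192815 = 1.152718
Total real return = 1.152718 − 1 → 15.27%.

15.27%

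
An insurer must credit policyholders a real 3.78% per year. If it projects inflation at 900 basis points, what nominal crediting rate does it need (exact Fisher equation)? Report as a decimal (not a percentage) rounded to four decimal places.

(1 + i) = (1 + r)(1 + π) = 1.03780 × 1.09000 = 1.131202
i = 1.131202 − 1, so the required nominal rate is 0.1312.

0.1312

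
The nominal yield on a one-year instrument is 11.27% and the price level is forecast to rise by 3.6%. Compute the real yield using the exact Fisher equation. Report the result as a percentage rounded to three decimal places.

By the Fisher identity, 1 + r = (1 + i)/(1 + π).
1 + r = 1.11270 / 1.03600 = 1.0740347
r = 1.0740347 − 1 = 7.40347%, i.e. 7.403%.

7.403%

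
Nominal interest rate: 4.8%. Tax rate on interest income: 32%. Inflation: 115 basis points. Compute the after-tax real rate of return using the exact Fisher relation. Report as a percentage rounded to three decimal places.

After-tax nominal return = 4.8% × (1 − 0.32) = 3.2640%.
1 + r = 1.03264 / 1.01150 = 1.020900
After-tax real rate = 1.020900 − 1 → 2.090%.

2.090%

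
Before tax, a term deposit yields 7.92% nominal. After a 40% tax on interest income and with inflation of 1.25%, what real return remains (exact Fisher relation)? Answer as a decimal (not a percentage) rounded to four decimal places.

0.0346

After-tax nominal return = 7.92% × (1 − 0.4) = 4.7520%.
1 + r = 1.04752 / 1.01250 = 1.034588
After-tax real rate = 1.034588 − 1 → 0.0346.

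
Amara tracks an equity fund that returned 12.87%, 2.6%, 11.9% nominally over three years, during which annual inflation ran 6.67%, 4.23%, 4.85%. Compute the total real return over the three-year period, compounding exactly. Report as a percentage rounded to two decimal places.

11.16%

Nominal growth factor = 1.1287 × 1.0260 × 1.1190 = 1.295854
Price-level growth factor = 1.0667 × 1.0423 × 1.0485 = 1.165745
Real growth factor = 1.295854 / 1.165745 = 1.111610
Total real return = 1.111610 − 1 → 11.16%.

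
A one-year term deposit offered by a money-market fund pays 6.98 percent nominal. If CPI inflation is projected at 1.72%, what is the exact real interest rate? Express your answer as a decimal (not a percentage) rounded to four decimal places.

0.0517

By the Fisher identity, 1 + r = (1 + i)/(1 + π).
1 + r = 1.06980 / 1.01720 = 1.051711
r = 1.051711 − 1 = 5.1711%, i.e. 0.0517.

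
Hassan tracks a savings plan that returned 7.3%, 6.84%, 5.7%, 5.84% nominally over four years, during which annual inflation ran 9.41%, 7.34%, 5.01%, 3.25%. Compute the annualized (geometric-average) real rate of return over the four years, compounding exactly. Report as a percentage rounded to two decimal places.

0.18%

Compound the nominal returns: 1.0730 × 1.0684 × 1.0570 × 1.0584 = 1.28250309.
Compound inflation: 1.0941 × 1.0734 × 1.0501 × 1.0325 = 1.27332518.
Deflate: 1.28250309 / 1.27332518 = 1.00720783.
Annualized real rate = 1.00720783^(1/4) − 1 = 0.1797% → 0.18%.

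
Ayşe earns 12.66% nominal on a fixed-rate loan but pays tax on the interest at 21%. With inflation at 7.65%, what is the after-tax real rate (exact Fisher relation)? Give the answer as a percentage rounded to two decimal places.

2.18%

After-tax nominal return = 12.66% × (1 − 0.21) = 10.0014%.
1 + r = 1.100014 / 1.07650 = 1.021843
After-tax real rate = 1.021843 − 1 → 2.18%.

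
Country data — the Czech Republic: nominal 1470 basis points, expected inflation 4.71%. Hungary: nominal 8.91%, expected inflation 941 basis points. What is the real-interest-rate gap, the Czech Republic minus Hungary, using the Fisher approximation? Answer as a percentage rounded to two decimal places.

The Czech Republic: 14.7% − 4.71% = 9.990%
Hungary: 8.91% − 9.41% = -0.500%
Differential = 10.490% → 10.49%.

10.49%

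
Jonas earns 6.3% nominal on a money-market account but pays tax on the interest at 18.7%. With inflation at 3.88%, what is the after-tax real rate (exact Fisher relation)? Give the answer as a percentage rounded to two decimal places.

After-tax nominal return = 6.3% × (1 − 0.187) = 5.1219%.
1 + r = 1.051219 / 1.03880 = 1.011955
After-tax real rate = 1.011955 − 1 → 1.20%.

1.20%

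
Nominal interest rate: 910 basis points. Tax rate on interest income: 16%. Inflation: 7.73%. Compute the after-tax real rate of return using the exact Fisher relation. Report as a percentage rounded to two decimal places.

After-tax nominal return = 9.1% × (1 − 0.16) = 7.6440%.
1 + r = 1.07644 / 1.07730 = 0.999202
After-tax real rate = 0.999202 − 1 → -0.08%.

-0.08%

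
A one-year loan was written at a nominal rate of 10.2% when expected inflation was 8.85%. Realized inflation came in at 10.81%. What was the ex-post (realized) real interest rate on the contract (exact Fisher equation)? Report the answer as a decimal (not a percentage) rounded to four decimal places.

Ex-post: (1 + 0.1020)/(1 + 0.1081) − 1 = -0.5505%
So the realized real rate is -0.0055.

-0.0055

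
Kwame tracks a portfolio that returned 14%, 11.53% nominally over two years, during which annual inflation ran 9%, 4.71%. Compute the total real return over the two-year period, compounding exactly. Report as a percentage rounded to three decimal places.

Compound the nominal returns: 1.1400 × 1.1153 = 1.271442.
Compound inflation: 1.0900 × 1.0471 = 1.141339.
Deflate: 1.271442 / 1.141339 = 1.113992.
Total real return = 1.113992 − 1 → 11.399%.

11.399%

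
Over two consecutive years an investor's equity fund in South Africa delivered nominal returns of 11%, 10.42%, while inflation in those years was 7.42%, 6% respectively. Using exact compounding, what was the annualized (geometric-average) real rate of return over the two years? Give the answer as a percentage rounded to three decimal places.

3.750%

Nominal growth factor = 1.1100 × 1.1042 = 1.22566200
Price-level growth factor = 1.0742 × 1.0600 = 1.13865200
Real growth factor = 1.22566200 / 1.13865200 = 1.07641492
Annualized real rate = 1.07641492^(1/2) − 1 = 3.7504% → 3.750%.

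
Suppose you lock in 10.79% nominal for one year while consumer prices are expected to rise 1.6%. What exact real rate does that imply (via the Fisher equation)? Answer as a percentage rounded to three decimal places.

9.045%

1 + r = 1.10790 / 1.01600 = 1.090453
r = 1.090453 − 1 = 9.0453%, i.e. 9.045%.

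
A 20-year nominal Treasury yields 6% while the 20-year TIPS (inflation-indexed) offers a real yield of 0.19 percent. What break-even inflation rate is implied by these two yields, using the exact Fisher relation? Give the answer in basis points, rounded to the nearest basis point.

580 basis points

(1 + π) = (1 + i)/(1 + r) = 1.06000 / 1.00190 = 1.057990
Break-even inflation = 1.057990 − 1 → 580 basis points.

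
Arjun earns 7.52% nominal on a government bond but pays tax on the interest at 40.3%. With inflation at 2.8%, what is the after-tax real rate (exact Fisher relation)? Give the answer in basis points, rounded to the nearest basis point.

After-tax nominal return = 7.52% × (1 − 0.403) = 4.48944%.
1 + r = 1.0448944 / 1.02800 = 1.016434
After-tax real rate = 1.016434 − 1 → 164 basis points.

164 basis points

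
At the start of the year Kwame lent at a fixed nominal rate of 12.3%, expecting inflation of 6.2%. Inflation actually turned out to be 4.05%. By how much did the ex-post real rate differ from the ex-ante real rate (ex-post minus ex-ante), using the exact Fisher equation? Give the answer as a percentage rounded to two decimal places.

Ex-ante: (1 + 0.1230)/(1 + 0.0620) − 1 = 5.743879%
Ex-post: (1 + 0.1230)/(1 + 0.0405) − 1 = 7.928880%
Difference (ex-post − ex-ante) = 2.185001% → 2.19%.

2.19%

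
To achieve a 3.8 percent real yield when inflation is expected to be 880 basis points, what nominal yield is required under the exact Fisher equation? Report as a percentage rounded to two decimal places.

12.93%

(1 + i) = (1 + r)(1 + π) = 1.03800 × 1.08800 = 1.129344
i = 1.129344 − 1, so the required nominal rate is 12.93%.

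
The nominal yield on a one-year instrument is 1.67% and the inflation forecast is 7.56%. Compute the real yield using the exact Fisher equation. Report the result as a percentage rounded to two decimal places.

1 + r = 1.01670 / 1.07560 = 0.945240
r = 0.945240 − 1 = -5.4760%, i.e. -5.48%.

-5.48%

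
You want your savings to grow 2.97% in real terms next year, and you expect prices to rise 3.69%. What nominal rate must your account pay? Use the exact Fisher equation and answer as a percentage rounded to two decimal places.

(1 + i) = (1 + r)(1 + π) = 1.02970 × 1.03690 = 1.06769593
i = 1.06769593 − 1, so the required nominal rate is 6.77%.

6.77%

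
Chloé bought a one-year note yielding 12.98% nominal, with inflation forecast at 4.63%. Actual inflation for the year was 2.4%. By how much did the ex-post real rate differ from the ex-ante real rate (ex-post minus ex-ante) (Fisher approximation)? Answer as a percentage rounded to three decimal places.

Ex-ante: 12.98% − 4.63% = 8.350%
Ex-post: 12.98% − 2.4% = 10.580%
Difference (ex-post − ex-ante) = 2.2300% → 2.230%.

2.230%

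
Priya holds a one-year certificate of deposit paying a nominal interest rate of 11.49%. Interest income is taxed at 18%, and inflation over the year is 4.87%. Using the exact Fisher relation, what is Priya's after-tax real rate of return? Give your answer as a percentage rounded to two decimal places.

4.34%

After-tax nominal return = 11.49% × (1 − 0.18) = 9.4218%.
1 + r = 1.094218 / 1.04870 = 1.043404
After-tax real rate = 1.043404 − 1 → 4.34%.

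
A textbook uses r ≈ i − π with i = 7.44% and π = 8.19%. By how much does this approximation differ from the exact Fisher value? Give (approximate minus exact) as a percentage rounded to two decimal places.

Approximate: r ≈ 7.440% − 8.190% = -0.7500%
Exact: (1 + 0.0744)/(1 + 0.0819) − 1 = -0.6932%
Error = -0.7500% − (-0.6932%) = -0.0568% → -0.06%.

-0.06%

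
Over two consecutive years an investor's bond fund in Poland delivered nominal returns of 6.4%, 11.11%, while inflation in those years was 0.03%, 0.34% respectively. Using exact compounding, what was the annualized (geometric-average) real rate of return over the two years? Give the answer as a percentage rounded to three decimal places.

Compound the nominal returns: 1.0640 × 1.1111 = 1.18221040.
Compound inflation: 1.0003 × 1.0034 = 1.00370102.
Deflate: 1.18221040 / 1.00370102 = 1.17785115.
Annualized real rate = 1.17785115^(1/2) − 1 = 8.5289% → 8.529%.

8.529%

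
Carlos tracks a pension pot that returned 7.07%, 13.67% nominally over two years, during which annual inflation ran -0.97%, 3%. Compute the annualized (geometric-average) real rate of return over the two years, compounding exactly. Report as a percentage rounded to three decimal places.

Nominal growth factor = 1.0707 × 1.1367 = 1.21706469
Price-level growth factor = 0.9903 × 1.0300 = 1.02000900
Real growth factor = 1.21706469 / 1.02000900 = 1.19319015
Annualized real rate = 1.19319015^(1/2) − 1 = 9.2332% → 9.233%.

9.233%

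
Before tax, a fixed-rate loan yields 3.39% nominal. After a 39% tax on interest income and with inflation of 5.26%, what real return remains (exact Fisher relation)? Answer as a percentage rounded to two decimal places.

-3.03%

After-tax nominal return = 3.39% × (1 − 0.39) = 2.0679%.
1 + r = 1.020679 / 1.05260 = 0.969674
After-tax real rate = 0.969674 − 1 → -3.03%.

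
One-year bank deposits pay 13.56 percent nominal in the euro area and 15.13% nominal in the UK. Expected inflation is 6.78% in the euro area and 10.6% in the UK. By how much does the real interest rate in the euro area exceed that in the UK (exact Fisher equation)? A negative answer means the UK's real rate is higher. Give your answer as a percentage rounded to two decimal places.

The euro area: (1 + 0.1356)/(1 + 0.0678) − 1 = 6.3495%
The UK: (1 + 0.1513)/(1 + 0.1060) − 1 = 4.0958%
Differential = 6.3495% − 4.0958% = 2.2537% → 2.25%.

2.25%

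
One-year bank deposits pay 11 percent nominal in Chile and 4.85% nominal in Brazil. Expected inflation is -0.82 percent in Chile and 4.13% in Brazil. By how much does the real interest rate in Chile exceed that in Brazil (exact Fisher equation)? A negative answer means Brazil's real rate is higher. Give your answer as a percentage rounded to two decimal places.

Chile: (1 + 0.1100)/(1 − 0.0082) − 1 = 11.9177%
Brazil: (1 + 0.0485)/(1 + 0.0413) − 1 = 0.6914%
Differential = 11.9177% − 0.6914% = 11.2263% → 11.23%.

11.23%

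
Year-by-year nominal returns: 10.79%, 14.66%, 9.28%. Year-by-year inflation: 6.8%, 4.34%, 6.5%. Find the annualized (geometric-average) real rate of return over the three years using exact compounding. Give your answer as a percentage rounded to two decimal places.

5.36%

Nominal growth factor = 1.1079 × 1.1466 × 1.0928 = 1.38820366
Price-level growth factor = 1.0680 × 1.0434 × 1.0650 = 1.18678403
Real growth factor = 1.38820366 / 1.18678403 = 1.16971886
Annualized real rate = 1.16971886^(1/3) − 1 = 5.3644% → 5.36%.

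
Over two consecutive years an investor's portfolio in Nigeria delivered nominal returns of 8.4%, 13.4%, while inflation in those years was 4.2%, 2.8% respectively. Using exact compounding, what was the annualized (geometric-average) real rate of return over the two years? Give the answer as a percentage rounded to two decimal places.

7.12%

Compound the nominal returns: 1.0840 × 1.1340 = 1.229256000.
Compound inflation: 1.0420 × 1.0280 = 1.071176000.
Deflate: 1.229256000 / 1.071176000 = 1.147576122.
Annualized real rate = 1.147576122^(1/2) − 1 = 7.12498% → 7.12%.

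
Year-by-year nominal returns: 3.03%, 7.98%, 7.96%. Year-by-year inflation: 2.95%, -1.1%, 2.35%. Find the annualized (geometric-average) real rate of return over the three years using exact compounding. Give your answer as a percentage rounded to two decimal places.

4.85%

Compound the nominal returns: 1.0303 × 1.0798 × 1.0796 = 1.20107437.
Compound inflation: 1.0295 × 0.9890 × 1.0235 = 1.04210262.
Deflate: 1.20107437 / 1.04210262 = 1.15254903.
Annualized real rate = 1.15254903^(1/3) − 1 = 4.8463% → 4.85%.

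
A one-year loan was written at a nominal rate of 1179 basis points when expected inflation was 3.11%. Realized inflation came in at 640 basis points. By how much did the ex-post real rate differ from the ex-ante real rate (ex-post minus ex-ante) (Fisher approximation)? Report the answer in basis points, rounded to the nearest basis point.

-329 basis points

Ex-ante: 11.79% − 3.11% = 8.680%
Ex-post: 11.79% − 6.4% = 5.390%
Difference (ex-post − ex-ante) = -3.2900% → -329 basis points.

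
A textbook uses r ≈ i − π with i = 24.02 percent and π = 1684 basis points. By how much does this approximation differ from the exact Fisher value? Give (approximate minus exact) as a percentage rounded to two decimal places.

1.03%

Approximate: r ≈ 24.020% − 16.840% = 7.1800%
Exact: (1 + 0.2402)/(1 + 0.1684) − 1 = 6.1452%
Error = 7.1800% − 6.1452% = 1.0348% → 1.03%.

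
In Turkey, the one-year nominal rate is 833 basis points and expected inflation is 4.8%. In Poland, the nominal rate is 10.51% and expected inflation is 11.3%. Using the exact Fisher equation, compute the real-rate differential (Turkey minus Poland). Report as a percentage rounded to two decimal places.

4.08%

Turkey: (1 + 0.0833)/(1 + 0.0480) − 1 = 3.3683%
Poland: (1 + 0.1051)/(1 + 0.1130) − 1 = -0.7098%
Differential = 3.3683% − (-0.7098%) = 4.0781% → 4.08%.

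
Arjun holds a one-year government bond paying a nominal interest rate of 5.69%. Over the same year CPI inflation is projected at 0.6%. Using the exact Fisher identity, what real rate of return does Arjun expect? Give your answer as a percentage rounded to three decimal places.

5.060%

1 + r = 1.05690 / 1.00600 = 1.050596
r = 1.050596 − 1 = 5.0596%, i.e. 5.060%.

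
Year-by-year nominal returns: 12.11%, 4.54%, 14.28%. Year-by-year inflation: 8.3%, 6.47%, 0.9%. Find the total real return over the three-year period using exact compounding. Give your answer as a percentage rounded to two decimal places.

15.12%

Compound the nominal returns: 1.1211 × 1.0454 × 1.1428 = 1.339359.
Compound inflation: 1.0830 × 1.0647 × 1.0090 = 1.163448.
Deflate: 1.339359 / 1.163448 = 1.151198.
Total real return = 1.151198 − 1 → 15.12%.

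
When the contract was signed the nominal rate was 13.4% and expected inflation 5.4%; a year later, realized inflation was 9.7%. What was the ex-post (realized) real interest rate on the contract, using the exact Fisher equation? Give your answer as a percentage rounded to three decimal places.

Ex-post: (1 + 0.1340)/(1 + 0.0970) − 1 = 3.3728%
So the realized real rate is 3.373%.

3.373%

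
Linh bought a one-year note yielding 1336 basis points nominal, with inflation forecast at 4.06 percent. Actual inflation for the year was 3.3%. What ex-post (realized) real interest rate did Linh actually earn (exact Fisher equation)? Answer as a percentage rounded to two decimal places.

9.74%

Ex-post: (1 + 0.1336)/(1 + 0.0330) − 1 = 9.7386%
So the realized real rate is 9.74%.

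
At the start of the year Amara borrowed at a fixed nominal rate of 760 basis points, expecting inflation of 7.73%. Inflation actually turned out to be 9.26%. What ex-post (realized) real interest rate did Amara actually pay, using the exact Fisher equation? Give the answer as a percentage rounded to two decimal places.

-1.52%

Ex-post: (1 + 0.0760)/(1 + 0.0926) − 1 = -1.5193%
So the realized real rate is -1.52%.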